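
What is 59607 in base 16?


Divide by 16 repeatedly:
59607 ÷ 16 = 3725 remainder 7 (7)
3725 ÷ 16 = 232 remainder 13 (D)
232 ÷ 16 = 14 remainder 8 (8)
14 ÷ 16 = 0 remainder 14 (E)
Reading remainders bottom-up:
= 0xE8D7


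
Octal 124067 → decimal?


Positional values:
Position 0: 7 × 8^0 = 7
Position 1: 6 × 8^1 = 48
Position 2: 0 × 8^2 = 0
Position 3: 4 × 8^3 = 2048
Position 4: 2 × 8^4 = 8192
Position 5: 1 × 8^5 = 32768
Sum = 7 + 48 + 0 + 2048 + 8192 + 32768
= 43063


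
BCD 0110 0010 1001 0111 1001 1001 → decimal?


Each 4-bit group → digit:
  0110 → 6
  0010 → 2
  1001 → 9
  0111 → 7
  1001 → 9
  1001 → 9
= 629799


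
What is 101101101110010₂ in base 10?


Positional values:
Bit 1: 1 × 2^1 = 2
Bit 4: 1 × 2^4 = 16
Bit 5: 1 × 2^5 = 32
Bit 6: 1 × 2^6 = 64
Bit 8: 1 × 2^8 = 256
Bit 9: 1 × 2^9 = 512
Bit 11: 1 × 2^11 = 2048
Bit 12: 1 × 2^12 = 4096
Bit 14: 1 × 2^14 = 16384
Sum = 2 + 16 + 32 + 64 + 256 + 512 + 2048 + 4096 + 16384
= 23410


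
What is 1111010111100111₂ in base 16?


Group into 4-bit nibbles: 1111010111100111
  1111 = F
  0101 = 5
  1110 = E
  0111 = 7
= 0xF5E7


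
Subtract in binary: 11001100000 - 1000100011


Align and subtract column by column (LSB to MSB, borrowing when needed):
  11001100000
- 01000100011
  -----------
  col 0: (0 - 0 borrow-in) - 1 → borrow from next column: (0+2) - 1 = 1, borrow out 1
  col 1: (0 - 1 borrow-in) - 1 → borrow from next column: (-1+2) - 1 = 0, borrow out 1
  col 2: (0 - 1 borrow-in) - 0 → borrow from next column: (-1+2) - 0 = 1, borrow out 1
  col 3: (0 - 1 borrow-in) - 0 → borrow from next column: (-1+2) - 0 = 1, borrow out 1
  col 4: (0 - 1 borrow-in) - 0 → borrow from next column: (-1+2) - 0 = 1, borrow out 1
  col 5: (1 - 1 borrow-in) - 1 → borrow from next column: (0+2) - 1 = 1, borrow out 1
  col 6: (1 - 1 borrow-in) - 0 → 0 - 0 = 0, borrow out 0
  col 7: (0 - 0 borrow-in) - 0 → 0 - 0 = 0, borrow out 0
  col 8: (0 - 0 borrow-in) - 0 → 0 - 0 = 0, borrow out 0
  col 9: (1 - 0 borrow-in) - 1 → 1 - 1 = 0, borrow out 0
  col 10: (1 - 0 borrow-in) - 0 → 1 - 0 = 1, borrow out 0
Reading bits MSB→LSB: 10000111101
Strip leading zeros: 10000111101
= 10000111101


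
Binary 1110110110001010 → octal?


Group into 3-bit groups: 001110110110001010
  001 = 1
  110 = 6
  110 = 6
  110 = 6
  001 = 1
  010 = 2
= 0o166612


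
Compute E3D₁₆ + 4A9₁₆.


Align and add column by column (LSB to MSB, each column mod 16 with carry):
  0E3D
+ 04A9
  ----
  col 0: D(13) + 9(9) + 0 (carry in) = 22 → 6(6), carry out 1
  col 1: 3(3) + A(10) + 1 (carry in) = 14 → E(14), carry out 0
  col 2: E(14) + 4(4) + 0 (carry in) = 18 → 2(2), carry out 1
  col 3: 0(0) + 0(0) + 1 (carry in) = 1 → 1(1), carry out 0
Reading digits MSB→LSB: 12E6
Strip leading zeros: 12E6
= 0x12E6


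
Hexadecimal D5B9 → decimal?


Positional values:
Position 0: 9 × 16^0 = 9 × 1 = 9
Position 1: B × 16^1 = 11 × 16 = 176
Position 2: 5 × 16^2 = 5 × 256 = 1280
Position 3: D × 16^3 = 13 × 4096 = 53248
Sum = 9 + 176 + 1280 + 53248
= 54713


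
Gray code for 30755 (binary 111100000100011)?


Binary: 111100000100011
Gray code: G = B XOR (B >> 1)
B >> 1 = 011110000010001
111100000100011 XOR 011110000010001:
  1 XOR 0 = 1
  1 XOR 1 = 0
  1 XOR 1 = 0
  1 XOR 1 = 0
  0 XOR 1 = 1
  0 XOR 0 = 0
  0 XOR 0 = 0
  0 XOR 0 = 0
  0 XOR 0 = 0
  1 XOR 0 = 1
  0 XOR 1 = 1
  0 XOR 0 = 0
  0 XOR 0 = 0
  1 XOR 0 = 1
  1 XOR 1 = 0
= 100010000110010


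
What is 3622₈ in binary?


Each octal digit → 3 binary bits:
  3 = 011
  6 = 110
  2 = 010
  2 = 010
Concatenate: 011 110 010 010
= 011110010010


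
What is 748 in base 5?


Divide by 5 repeatedly:
748 ÷ 5 = 149 remainder 3
149 ÷ 5 = 29 remainder 4
29 ÷ 5 = 5 remainder 4
5 ÷ 5 = 1 remainder 0
1 ÷ 5 = 0 remainder 1
Reading remainders bottom-up:
= 10443


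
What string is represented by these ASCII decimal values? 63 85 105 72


Codes (decimal): 63 85 105 72
Per-code ASCII lookup:
  63  (special character) → '?'
  85  (range 65-90: uppercase, 85 - 65 = 20) → 'U'
  105  (range 97-122: lowercase, 105 - 97 = 8) → 'i'
  72  (range 65-90: uppercase, 72 - 65 = 7) → 'H'
= '?UiH'


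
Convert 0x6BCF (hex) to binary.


Each hex digit → 4 binary bits:
  6 = 0110
  B = 1011
  C = 1100
  F = 1111
Concatenate: 0110 1011 1100 1111
= 0110101111001111


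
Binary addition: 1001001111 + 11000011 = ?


Align and add column by column (LSB to MSB, carry propagating):
  01001001111
+ 00011000011
  -----------
  col 0: 1 + 1 + 0 (carry in) = 2 → bit 0, carry out 1
  col 1: 1 + 1 + 1 (carry in) = 3 → bit 1, carry out 1
  col 2: 1 + 0 + 1 (carry in) = 2 → bit 0, carry out 1
  col 3: 1 + 0 + 1 (carry in) = 2 → bit 0, carry out 1
  col 4: 0 + 0 + 1 (carry in) = 1 → bit 1, carry out 0
  col 5: 0 + 0 + 0 (carry in) = 0 → bit 0, carry out 0
  col 6: 1 + 1 + 0 (carry in) = 2 → bit 0, carry out 1
  col 7: 0 + 1 + 1 (carry in) = 2 → bit 0, carry out 1
  col 8: 0 + 0 + 1 (carry in) = 1 → bit 1, carry out 0
  col 9: 1 + 0 + 0 (carry in) = 1 → bit 1, carry out 0
  col 10: 0 + 0 + 0 (carry in) = 0 → bit 0, carry out 0
Reading bits MSB→LSB: 01100010010
Strip leading zeros: 1100010010
= 1100010010


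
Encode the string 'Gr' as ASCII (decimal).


String: 'Gr'  (2 characters)
Per-character ASCII lookup:
  'G': uppercase starts at 65: 'G' = 65 + 6 = 71
  'r': lowercase starts at 97: 'r' = 97 + 17 = 114
= 71 114


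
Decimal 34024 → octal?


Divide by 8 repeatedly:
34024 ÷ 8 = 4253 remainder 0
4253 ÷ 8 = 531 remainder 5
531 ÷ 8 = 66 remainder 3
66 ÷ 8 = 8 remainder 2
8 ÷ 8 = 1 remainder 0
1 ÷ 8 = 0 remainder 1
Reading remainders bottom-up:
= 0o102350


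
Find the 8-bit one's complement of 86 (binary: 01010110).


Original: 01010110
Invert all bits:
  bit 0: 0 → 1
  bit 1: 1 → 0
  bit 2: 0 → 1
  bit 3: 1 → 0
  bit 4: 0 → 1
  bit 5: 1 → 0
  bit 6: 1 → 0
  bit 7: 0 → 1
= 10101001


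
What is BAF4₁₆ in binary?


Each hex digit → 4 binary bits:
  B = 1011
  A = 1010
  F = 1111
  4 = 0100
Concatenate: 1011 1010 1111 0100
= 1011101011110100


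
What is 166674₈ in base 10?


Positional values:
Position 0: 4 × 8^0 = 4
Position 1: 7 × 8^1 = 56
Position 2: 6 × 8^2 = 384
Position 3: 6 × 8^3 = 3072
Position 4: 6 × 8^4 = 24576
Position 5: 1 × 8^5 = 32768
Sum = 4 + 56 + 384 + 3072 + 24576 + 32768
= 60860


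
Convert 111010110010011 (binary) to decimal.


Positional values:
Bit 0: 1 × 2^0 = 1
Bit 1: 1 × 2^1 = 2
Bit 4: 1 × 2^4 = 16
Bit 7: 1 × 2^7 = 128
Bit 8: 1 × 2^8 = 256
Bit 10: 1 × 2^10 = 1024
Bit 12: 1 × 2^12 = 4096
Bit 13: 1 × 2^13 = 8192
Bit 14: 1 × 2^14 = 16384
Sum = 1 + 2 + 16 + 128 + 256 + 1024 + 4096 + 8192 + 16384
= 30099


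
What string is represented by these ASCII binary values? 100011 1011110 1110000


Codes (binary): 100011 1011110 1110000
Per-code ASCII lookup:
  100011 = 35  (special character) → '#'
  1011110 = 94  (special character) → '^'
  1110000 = 112  (range 97-122: lowercase, 112 - 97 = 15) → 'p'
= '#^p'


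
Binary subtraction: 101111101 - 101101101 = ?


Align and subtract column by column (LSB to MSB, borrowing when needed):
  101111101
- 101101101
  ---------
  col 0: (1 - 0 borrow-in) - 1 → 1 - 1 = 0, borrow out 0
  col 1: (0 - 0 borrow-in) - 0 → 0 - 0 = 0, borrow out 0
  col 2: (1 - 0 borrow-in) - 1 → 1 - 1 = 0, borrow out 0
  col 3: (1 - 0 borrow-in) - 1 → 1 - 1 = 0, borrow out 0
  col 4: (1 - 0 borrow-in) - 0 → 1 - 0 = 1, borrow out 0
  col 5: (1 - 0 borrow-in) - 1 → 1 - 1 = 0, borrow out 0
  col 6: (1 - 0 borrow-in) - 1 → 1 - 1 = 0, borrow out 0
  col 7: (0 - 0 borrow-in) - 0 → 0 - 0 = 0, borrow out 0
  col 8: (1 - 0 borrow-in) - 1 → 1 - 1 = 0, borrow out 0
Reading bits MSB→LSB: 000010000
Strip leading zeros: 10000
= 10000


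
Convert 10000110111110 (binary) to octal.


Group into 3-bit groups: 010000110111110
  010 = 2
  000 = 0
  110 = 6
  111 = 7
  110 = 6
= 0o20676


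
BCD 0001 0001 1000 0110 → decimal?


Each 4-bit group → digit:
  0001 → 1
  0001 → 1
  1000 → 8
  0110 → 6
= 1186


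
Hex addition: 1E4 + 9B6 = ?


Align and add column by column (LSB to MSB, each column mod 16 with carry):
  01E4
+ 09B6
  ----
  col 0: 4(4) + 6(6) + 0 (carry in) = 10 → A(10), carry out 0
  col 1: E(14) + B(11) + 0 (carry in) = 25 → 9(9), carry out 1
  col 2: 1(1) + 9(9) + 1 (carry in) = 11 → B(11), carry out 0
  col 3: 0(0) + 0(0) + 0 (carry in) = 0 → 0(0), carry out 0
Reading digits MSB→LSB: 0B9A
Strip leading zeros: B9A
= 0xB9A


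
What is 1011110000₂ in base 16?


Group into 4-bit nibbles: 001011110000
  0010 = 2
  1111 = F
  0000 = 0
= 0x2F0


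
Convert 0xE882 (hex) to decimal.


Positional values:
Position 0: 2 × 16^0 = 2 × 1 = 2
Position 1: 8 × 16^1 = 8 × 16 = 128
Position 2: 8 × 16^2 = 8 × 256 = 2048
Position 3: E × 16^3 = 14 × 4096 = 57344
Sum = 2 + 128 + 2048 + 57344
= 59522


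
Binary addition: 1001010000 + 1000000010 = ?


Align and add column by column (LSB to MSB, carry propagating):
  01001010000
+ 01000000010
  -----------
  col 0: 0 + 0 + 0 (carry in) = 0 → bit 0, carry out 0
  col 1: 0 + 1 + 0 (carry in) = 1 → bit 1, carry out 0
  col 2: 0 + 0 + 0 (carry in) = 0 → bit 0, carry out 0
  col 3: 0 + 0 + 0 (carry in) = 0 → bit 0, carry out 0
  col 4: 1 + 0 + 0 (carry in) = 1 → bit 1, carry out 0
  col 5: 0 + 0 + 0 (carry in) = 0 → bit 0, carry out 0
  col 6: 1 + 0 + 0 (carry in) = 1 → bit 1, carry out 0
  col 7: 0 + 0 + 0 (carry in) = 0 → bit 0, carry out 0
  col 8: 0 + 0 + 0 (carry in) = 0 → bit 0, carry out 0
  col 9: 1 + 1 + 0 (carry in) = 2 → bit 0, carry out 1
  col 10: 0 + 0 + 1 (carry in) = 1 → bit 1, carry out 0
Reading bits MSB→LSB: 10001010010
Strip leading zeros: 10001010010
= 10001010010


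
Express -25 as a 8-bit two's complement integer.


Original: 00011001
Step 1 - Invert all bits: 11100110
Step 2 - Add 1: 11100110 + 1
= 11100111 (represents -25)


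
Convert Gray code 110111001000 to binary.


Gray code: 110111001000
MSB stays the same: 1
Each subsequent bit = prev_binary XOR current_gray:
  B[1] = 1 XOR 1 = 0
  B[2] = 0 XOR 0 = 0
  B[3] = 0 XOR 1 = 1
  B[4] = 1 XOR 1 = 0
  B[5] = 0 XOR 1 = 1
  B[6] = 1 XOR 0 = 1
  B[7] = 1 XOR 0 = 1
  B[8] = 1 XOR 1 = 0
  B[9] = 0 XOR 0 = 0
  B[10] = 0 XOR 0 = 0
  B[11] = 0 XOR 0 = 0
= 100101110000 (2416 decimal)


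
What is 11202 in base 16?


Divide by 16 repeatedly:
11202 ÷ 16 = 700 remainder 2 (2)
700 ÷ 16 = 43 remainder 12 (C)
43 ÷ 16 = 2 remainder 11 (B)
2 ÷ 16 = 0 remainder 2 (2)
Reading remainders bottom-up:
= 0x2BC2


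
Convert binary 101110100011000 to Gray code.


Binary: 101110100011000
Gray code: G = B XOR (B >> 1)
B >> 1 = 010111010001100
101110100011000 XOR 010111010001100:
  1 XOR 0 = 1
  0 XOR 1 = 1
  1 XOR 0 = 1
  1 XOR 1 = 0
  1 XOR 1 = 0
  0 XOR 1 = 1
  1 XOR 0 = 1
  0 XOR 1 = 1
  0 XOR 0 = 0
  0 XOR 0 = 0
  1 XOR 0 = 1
  1 XOR 1 = 0
  0 XOR 1 = 1
  0 XOR 0 = 0
  0 XOR 0 = 0
= 111001110010100


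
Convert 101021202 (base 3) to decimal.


Positional values (base 3):
  2 × 3^0 = 2 × 1 = 2
  0 × 3^1 = 0 × 3 = 0
  2 × 3^2 = 2 × 9 = 18
  1 × 3^3 = 1 × 27 = 27
  2 × 3^4 = 2 × 81 = 162
  0 × 3^5 = 0 × 243 = 0
  1 × 3^6 = 1 × 729 = 729
  0 × 3^7 = 0 × 2187 = 0
  1 × 3^8 = 1 × 6561 = 6561
Sum = 2 + 0 + 18 + 27 + 162 + 0 + 729 + 0 + 6561
= 7499


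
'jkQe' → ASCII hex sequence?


String: 'jkQe'  (4 characters)
Per-character ASCII lookup:
  'j': lowercase starts at 97: 'j' = 97 + 9 = 106 → 0x6A
  'k': lowercase starts at 97: 'k' = 97 + 10 = 107 → 0x6B
  'Q': uppercase starts at 65: 'Q' = 65 + 16 = 81 → 0x51
  'e': lowercase starts at 97: 'e' = 97 + 4 = 101 → 0x65
= 0x6A 0x6B 0x51 0x65


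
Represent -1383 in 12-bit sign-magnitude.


Sign bit: 1 (negative)
Magnitude: 1383 = 10101100111
= 110101100111


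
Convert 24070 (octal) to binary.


Each octal digit → 3 binary bits:
  2 = 010
  4 = 100
  0 = 000
  7 = 111
  0 = 000
Concatenate: 010 100 000 111 000
= 010100000111000


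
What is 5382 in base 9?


Divide by 9 repeatedly:
5382 ÷ 9 = 598 remainder 0
598 ÷ 9 = 66 remainder 4
66 ÷ 9 = 7 remainder 3
7 ÷ 9 = 0 remainder 7
Reading remainders bottom-up:
= 7340


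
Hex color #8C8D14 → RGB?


Hex: #8C8D14
R = 8C₁₆ = 140
G = 8D₁₆ = 141
B = 14₁₆ = 20
= RGB(140, 141, 20)


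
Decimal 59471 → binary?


Divide by 2 repeatedly:
59471 ÷ 2 = 29735 remainder 1
29735 ÷ 2 = 14867 remainder 1
14867 ÷ 2 = 7433 remainder 1
7433 ÷ 2 = 3716 remainder 1
3716 ÷ 2 = 1858 remainder 0
1858 ÷ 2 = 929 remainder 0
929 ÷ 2 = 464 remainder 1
464 ÷ 2 = 232 remainder 0
232 ÷ 2 = 116 remainder 0
116 ÷ 2 = 58 remainder 0
58 ÷ 2 = 29 remainder 0
29 ÷ 2 = 14 remainder 1
14 ÷ 2 = 7 remainder 0
7 ÷ 2 = 3 remainder 1
3 ÷ 2 = 1 remainder 1
1 ÷ 2 = 0 remainder 1
Reading remainders bottom-up:
= 1110100001001111


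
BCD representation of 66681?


Each digit → 4-bit binary:
  6 → 0110
  6 → 0110
  6 → 0110
  8 → 1000
  1 → 0001
= 0110 0110 0110 1000 0001


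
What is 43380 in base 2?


Divide by 2 repeatedly:
43380 ÷ 2 = 21690 remainder 0
21690 ÷ 2 = 10845 remainder 0
10845 ÷ 2 = 5422 remainder 1
5422 ÷ 2 = 2711 remainder 0
2711 ÷ 2 = 1355 remainder 1
1355 ÷ 2 = 677 remainder 1
677 ÷ 2 = 338 remainder 1
338 ÷ 2 = 169 remainder 0
169 ÷ 2 = 84 remainder 1
84 ÷ 2 = 42 remainder 0
42 ÷ 2 = 21 remainder 0
21 ÷ 2 = 10 remainder 1
10 ÷ 2 = 5 remainder 0
5 ÷ 2 = 2 remainder 1
2 ÷ 2 = 1 remainder 0
1 ÷ 2 = 0 remainder 1
Reading remainders bottom-up:
= 1010100101110100


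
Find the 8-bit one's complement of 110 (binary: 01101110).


Original: 01101110
Invert all bits:
  bit 0: 0 → 1
  bit 1: 1 → 0
  bit 2: 1 → 0
  bit 3: 0 → 1
  bit 4: 1 → 0
  bit 5: 1 → 0
  bit 6: 1 → 0
  bit 7: 0 → 1
= 10010001


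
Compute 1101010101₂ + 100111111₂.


Align and add column by column (LSB to MSB, carry propagating):
  01101010101
+ 00100111111
  -----------
  col 0: 1 + 1 + 0 (carry in) = 2 → bit 0, carry out 1
  col 1: 0 + 1 + 1 (carry in) = 2 → bit 0, carry out 1
  col 2: 1 + 1 + 1 (carry in) = 3 → bit 1, carry out 1
  col 3: 0 + 1 + 1 (carry in) = 2 → bit 0, carry out 1
  col 4: 1 + 1 + 1 (carry in) = 3 → bit 1, carry out 1
  col 5: 0 + 1 + 1 (carry in) = 2 → bit 0, carry out 1
  col 6: 1 + 0 + 1 (carry in) = 2 → bit 0, carry out 1
  col 7: 0 + 0 + 1 (carry in) = 1 → bit 1, carry out 0
  col 8: 1 + 1 + 0 (carry in) = 2 → bit 0, carry out 1
  col 9: 1 + 0 + 1 (carry in) = 2 → bit 0, carry out 1
  col 10: 0 + 0 + 1 (carry in) = 1 → bit 1, carry out 0
Reading bits MSB→LSB: 10010010100
Strip leading zeros: 10010010100
= 10010010100


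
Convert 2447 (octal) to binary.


Each octal digit → 3 binary bits:
  2 = 010
  4 = 100
  4 = 100
  7 = 111
Concatenate: 010 100 100 111
= 010100100111


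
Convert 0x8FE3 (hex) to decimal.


Positional values:
Position 0: 3 × 16^0 = 3 × 1 = 3
Position 1: E × 16^1 = 14 × 16 = 224
Position 2: F × 16^2 = 15 × 256 = 3840
Position 3: 8 × 16^3 = 8 × 4096 = 32768
Sum = 3 + 224 + 3840 + 32768
= 36835


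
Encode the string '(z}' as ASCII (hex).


String: '(z}'  (3 characters)
Per-character ASCII lookup:
  '(': special character: '(' = 40 → 0x28
  'z': lowercase starts at 97: 'z' = 97 + 25 = 122 → 0x7A
  '}': special character: '}' = 125 → 0x7D
= 0x28 0x7A 0x7D


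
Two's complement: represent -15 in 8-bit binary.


Original: 00001111
Step 1 - Invert all bits: 11110000
Step 2 - Add 1: 11110000 + 1
= 11110001 (represents -15)


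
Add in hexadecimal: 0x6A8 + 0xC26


Align and add column by column (LSB to MSB, each column mod 16 with carry):
  06A8
+ 0C26
  ----
  col 0: 8(8) + 6(6) + 0 (carry in) = 14 → E(14), carry out 0
  col 1: A(10) + 2(2) + 0 (carry in) = 12 → C(12), carry out 0
  col 2: 6(6) + C(12) + 0 (carry in) = 18 → 2(2), carry out 1
  col 3: 0(0) + 0(0) + 1 (carry in) = 1 → 1(1), carry out 0
Reading digits MSB→LSB: 12CE
Strip leading zeros: 12CE
= 0x12CE


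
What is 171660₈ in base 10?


Positional values:
Position 0: 0 × 8^0 = 0
Position 1: 6 × 8^1 = 48
Position 2: 6 × 8^2 = 384
Position 3: 1 × 8^3 = 512
Position 4: 7 × 8^4 = 28672
Position 5: 1 × 8^5 = 32768
Sum = 0 + 48 + 384 + 512 + 28672 + 32768
= 62384


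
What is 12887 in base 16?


Divide by 16 repeatedly:
12887 ÷ 16 = 805 remainder 7 (7)
805 ÷ 16 = 50 remainder 5 (5)
50 ÷ 16 = 3 remainder 2 (2)
3 ÷ 16 = 0 remainder 3 (3)
Reading remainders bottom-up:
= 0x3257


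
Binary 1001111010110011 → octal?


Group into 3-bit groups: 001001111010110011
  001 = 1
  001 = 1
  111 = 7
  010 = 2
  110 = 6
  011 = 3
= 0o117263


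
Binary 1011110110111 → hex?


Group into 4-bit nibbles: 0001011110110111
  0001 = 1
  0111 = 7
  1011 = B
  0111 = 7
= 0x17B7


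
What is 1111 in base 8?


Divide by 8 repeatedly:
1111 ÷ 8 = 138 remainder 7
138 ÷ 8 = 17 remainder 2
17 ÷ 8 = 2 remainder 1
2 ÷ 8 = 0 remainder 2
Reading remainders bottom-up:
= 0o2127


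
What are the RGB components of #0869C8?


Hex: #0869C8
R = 08₁₆ = 8
G = 69₁₆ = 105
B = C8₁₆ = 200
= RGB(8, 105, 200)


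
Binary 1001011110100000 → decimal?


Positional values:
Bit 5: 1 × 2^5 = 32
Bit 7: 1 × 2^7 = 128
Bit 8: 1 × 2^8 = 256
Bit 9: 1 × 2^9 = 512
Bit 10: 1 × 2^10 = 1024
Bit 12: 1 × 2^12 = 4096
Bit 15: 1 × 2^15 = 32768
Sum = 32 + 128 + 256 + 512 + 1024 + 4096 + 32768
= 38816


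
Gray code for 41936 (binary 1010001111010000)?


Binary: 1010001111010000
Gray code: G = B XOR (B >> 1)
B >> 1 = 0101000111101000
1010001111010000 XOR 0101000111101000:
  1 XOR 0 = 1
  0 XOR 1 = 1
  1 XOR 0 = 1
  0 XOR 1 = 1
  0 XOR 0 = 0
  0 XOR 0 = 0
  1 XOR 0 = 1
  1 XOR 1 = 0
  1 XOR 1 = 0
  1 XOR 1 = 0
  0 XOR 1 = 1
  1 XOR 0 = 1
  0 XOR 1 = 1
  0 XOR 0 = 0
  0 XOR 0 = 0
  0 XOR 0 = 0
= 1111001000111000


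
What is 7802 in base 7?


Divide by 7 repeatedly:
7802 ÷ 7 = 1114 remainder 4
1114 ÷ 7 = 159 remainder 1
159 ÷ 7 = 22 remainder 5
22 ÷ 7 = 3 remainder 1
3 ÷ 7 = 0 remainder 3
Reading remainders bottom-up:
= 31514


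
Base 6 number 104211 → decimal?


Positional values (base 6):
  1 × 6^0 = 1 × 1 = 1
  1 × 6^1 = 1 × 6 = 6
  2 × 6^2 = 2 × 36 = 72
  4 × 6^3 = 4 × 216 = 864
  0 × 6^4 = 0 × 1296 = 0
  1 × 6^5 = 1 × 7776 = 7776
Sum = 1 + 6 + 72 + 864 + 0 + 7776
= 8719


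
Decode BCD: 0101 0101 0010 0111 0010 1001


Each 4-bit group → digit:
  0101 → 5
  0101 → 5
  0010 → 2
  0111 → 7
  0010 → 2
  1001 → 9
= 552729


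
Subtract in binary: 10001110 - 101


Align and subtract column by column (LSB to MSB, borrowing when needed):
  10001110
- 00000101
  --------
  col 0: (0 - 0 borrow-in) - 1 → borrow from next column: (0+2) - 1 = 1, borrow out 1
  col 1: (1 - 1 borrow-in) - 0 → 0 - 0 = 0, borrow out 0
  col 2: (1 - 0 borrow-in) - 1 → 1 - 1 = 0, borrow out 0
  col 3: (1 - 0 borrow-in) - 0 → 1 - 0 = 1, borrow out 0
  col 4: (0 - 0 borrow-in) - 0 → 0 - 0 = 0, borrow out 0
  col 5: (0 - 0 borrow-in) - 0 → 0 - 0 = 0, borrow out 0
  col 6: (0 - 0 borrow-in) - 0 → 0 - 0 = 0, borrow out 0
  col 7: (1 - 0 borrow-in) - 0 → 1 - 0 = 1, borrow out 0
Reading bits MSB→LSB: 10001001
Strip leading zeros: 10001001
= 10001001


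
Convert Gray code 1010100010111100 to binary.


Gray code: 1010100010111100
MSB stays the same: 1
Each subsequent bit = prev_binary XOR current_gray:
  B[1] = 1 XOR 0 = 1
  B[2] = 1 XOR 1 = 0
  B[3] = 0 XOR 0 = 0
  B[4] = 0 XOR 1 = 1
  B[5] = 1 XOR 0 = 1
  B[6] = 1 XOR 0 = 1
  B[7] = 1 XOR 0 = 1
  B[8] = 1 XOR 1 = 0
  B[9] = 0 XOR 0 = 0
  B[10] = 0 XOR 1 = 1
  B[11] = 1 XOR 1 = 0
  B[12] = 0 XOR 1 = 1
  B[13] = 1 XOR 1 = 0
  B[14] = 0 XOR 0 = 0
  B[15] = 0 XOR 0 = 0
= 1100111100101000 (53032 decimal)


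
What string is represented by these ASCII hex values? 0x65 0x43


Codes (hex): 0x65 0x43
Per-code ASCII lookup:
  0x65 = 101  (range 97-122: lowercase, 101 - 97 = 4) → 'e'
  0x43 = 67  (range 65-90: uppercase, 67 - 65 = 2) → 'C'
= 'eC'


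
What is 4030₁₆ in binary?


Each hex digit → 4 binary bits:
  4 = 0100
  0 = 0000
  3 = 0011
  0 = 0000
Concatenate: 0100 0000 0011 0000
= 0100000000110000


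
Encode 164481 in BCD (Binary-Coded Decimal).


Each digit → 4-bit binary:
  1 → 0001
  6 → 0110
  4 → 0100
  4 → 0100
  8 → 1000
  1 → 0001
= 0001 0110 0100 0100 1000 0001


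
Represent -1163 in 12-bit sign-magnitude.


Sign bit: 1 (negative)
Magnitude: 1163 = 10010001011
= 110010001011


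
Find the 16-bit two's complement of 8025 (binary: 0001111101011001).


Original: 0001111101011001
Step 1 - Invert all bits: 1110000010100110
Step 2 - Add 1: 1110000010100110 + 1
= 1110000010100111 (represents -8025)


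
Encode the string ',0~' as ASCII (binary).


String: ',0~'  (3 characters)
Per-character ASCII lookup:
  ',': special character: ',' = 44 → 101100
  '0': digits start at 48: '0' = 48 + 0 = 48 → 110000
  '~': special character: '~' = 126 → 1111110
= 101100 110000 1111110


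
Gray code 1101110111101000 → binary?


Gray code: 1101110111101000
MSB stays the same: 1
Each subsequent bit = prev_binary XOR current_gray:
  B[1] = 1 XOR 1 = 0
  B[2] = 0 XOR 0 = 0
  B[3] = 0 XOR 1 = 1
  B[4] = 1 XOR 1 = 0
  B[5] = 0 XOR 1 = 1
  B[6] = 1 XOR 0 = 1
  B[7] = 1 XOR 1 = 0
  B[8] = 0 XOR 1 = 1
  B[9] = 1 XOR 1 = 0
  B[10] = 0 XOR 1 = 1
  B[11] = 1 XOR 0 = 1
  B[12] = 1 XOR 1 = 0
  B[13] = 0 XOR 0 = 0
  B[14] = 0 XOR 0 = 0
  B[15] = 0 XOR 0 = 0
= 1001011010110000 (38576 decimal)


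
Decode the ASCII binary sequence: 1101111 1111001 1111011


Codes (binary): 1101111 1111001 1111011
Per-code ASCII lookup:
  1101111 = 111  (range 97-122: lowercase, 111 - 97 = 14) → 'o'
  1111001 = 121  (range 97-122: lowercase, 121 - 97 = 24) → 'y'
  1111011 = 123  (special character) → '{'
= 'oy{'


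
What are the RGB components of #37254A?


Hex: #37254A
R = 37₁₆ = 55
G = 25₁₆ = 37
B = 4A₁₆ = 74
= RGB(55, 37, 74)


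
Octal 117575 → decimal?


Positional values:
Position 0: 5 × 8^0 = 5
Position 1: 7 × 8^1 = 56
Position 2: 5 × 8^2 = 320
Position 3: 7 × 8^3 = 3584
Position 4: 1 × 8^4 = 4096
Position 5: 1 × 8^5 = 32768
Sum = 5 + 56 + 320 + 3584 + 4096 + 32768
= 40829


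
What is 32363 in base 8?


Divide by 8 repeatedly:
32363 ÷ 8 = 4045 remainder 3
4045 ÷ 8 = 505 remainder 5
505 ÷ 8 = 63 remainder 1
63 ÷ 8 = 7 remainder 7
7 ÷ 8 = 0 remainder 7
Reading remainders bottom-up:
= 0o77153


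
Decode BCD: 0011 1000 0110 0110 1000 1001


Each 4-bit group → digit:
  0011 → 3
  1000 → 8
  0110 → 6
  0110 → 6
  1000 → 8
  1001 → 9
= 386689


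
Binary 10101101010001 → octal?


Group into 3-bit groups: 010101101010001
  010 = 2
  101 = 5
  101 = 5
  010 = 2
  001 = 1
= 0o25521


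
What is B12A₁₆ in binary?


Each hex digit → 4 binary bits:
  B = 1011
  1 = 0001
  2 = 0010
  A = 1010
Concatenate: 1011 0001 0010 1010
= 1011000100101010


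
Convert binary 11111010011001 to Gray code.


Binary: 11111010011001
Gray code: G = B XOR (B >> 1)
B >> 1 = 01111101001100
11111010011001 XOR 01111101001100:
  1 XOR 0 = 1
  1 XOR 1 = 0
  1 XOR 1 = 0
  1 XOR 1 = 0
  1 XOR 1 = 0
  0 XOR 1 = 1
  1 XOR 0 = 1
  0 XOR 1 = 1
  0 XOR 0 = 0
  1 XOR 0 = 1
  1 XOR 1 = 0
  0 XOR 1 = 1
  0 XOR 0 = 0
  1 XOR 0 = 1
= 10000111010101


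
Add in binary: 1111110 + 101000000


Align and add column by column (LSB to MSB, carry propagating):
  0001111110
+ 0101000000
  ----------
  col 0: 0 + 0 + 0 (carry in) = 0 → bit 0, carry out 0
  col 1: 1 + 0 + 0 (carry in) = 1 → bit 1, carry out 0
  col 2: 1 + 0 + 0 (carry in) = 1 → bit 1, carry out 0
  col 3: 1 + 0 + 0 (carry in) = 1 → bit 1, carry out 0
  col 4: 1 + 0 + 0 (carry in) = 1 → bit 1, carry out 0
  col 5: 1 + 0 + 0 (carry in) = 1 → bit 1, carry out 0
  col 6: 1 + 1 + 0 (carry in) = 2 → bit 0, carry out 1
  col 7: 0 + 0 + 1 (carry in) = 1 → bit 1, carry out 0
  col 8: 0 + 1 + 0 (carry in) = 1 → bit 1, carry out 0
  col 9: 0 + 0 + 0 (carry in) = 0 → bit 0, carry out 0
Reading bits MSB→LSB: 0110111110
Strip leading zeros: 110111110
= 110111110


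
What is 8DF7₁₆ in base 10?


Positional values:
Position 0: 7 × 16^0 = 7 × 1 = 7
Position 1: F × 16^1 = 15 × 16 = 240
Position 2: D × 16^2 = 13 × 256 = 3328
Position 3: 8 × 16^3 = 8 × 4096 = 32768
Sum = 7 + 240 + 3328 + 32768
= 36343


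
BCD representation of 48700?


Each digit → 4-bit binary:
  4 → 0100
  8 → 1000
  7 → 0111
  0 → 0000
  0 → 0000
= 0100 1000 0111 0000 0000


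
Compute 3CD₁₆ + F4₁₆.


Align and add column by column (LSB to MSB, each column mod 16 with carry):
  03CD
+ 00F4
  ----
  col 0: D(13) + 4(4) + 0 (carry in) = 17 → 1(1), carry out 1
  col 1: C(12) + F(15) + 1 (carry in) = 28 → C(12), carry out 1
  col 2: 3(3) + 0(0) + 1 (carry in) = 4 → 4(4), carry out 0
  col 3: 0(0) + 0(0) + 0 (carry in) = 0 → 0(0), carry out 0
Reading digits MSB→LSB: 04C1
Strip leading zeros: 4C1
= 0x4C1


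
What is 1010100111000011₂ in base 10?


Positional values:
Bit 0: 1 × 2^0 = 1
Bit 1: 1 × 2^1 = 2
Bit 6: 1 × 2^6 = 64
Bit 7: 1 × 2^7 = 128
Bit 8: 1 × 2^8 = 256
Bit 11: 1 × 2^11 = 2048
Bit 13: 1 × 2^13 = 8192
Bit 15: 1 × 2^15 = 32768
Sum = 1 + 2 + 64 + 128 + 256 + 2048 + 8192 + 32768
= 43459


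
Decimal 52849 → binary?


Divide by 2 repeatedly:
52849 ÷ 2 = 26424 remainder 1
26424 ÷ 2 = 13212 remainder 0
13212 ÷ 2 = 6606 remainder 0
6606 ÷ 2 = 3303 remainder 0
3303 ÷ 2 = 1651 remainder 1
1651 ÷ 2 = 825 remainder 1
825 ÷ 2 = 412 remainder 1
412 ÷ 2 = 206 remainder 0
206 ÷ 2 = 103 remainder 0
103 ÷ 2 = 51 remainder 1
51 ÷ 2 = 25 remainder 1
25 ÷ 2 = 12 remainder 1
12 ÷ 2 = 6 remainder 0
6 ÷ 2 = 3 remainder 0
3 ÷ 2 = 1 remainder 1
1 ÷ 2 = 0 remainder 1
Reading remainders bottom-up:
= 1100111001110001


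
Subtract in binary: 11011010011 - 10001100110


Align and subtract column by column (LSB to MSB, borrowing when needed):
  11011010011
- 10001100110
  -----------
  col 0: (1 - 0 borrow-in) - 0 → 1 - 0 = 1, borrow out 0
  col 1: (1 - 0 borrow-in) - 1 → 1 - 1 = 0, borrow out 0
  col 2: (0 - 0 borrow-in) - 1 → borrow from next column: (0+2) - 1 = 1, borrow out 1
  col 3: (0 - 1 borrow-in) - 0 → borrow from next column: (-1+2) - 0 = 1, borrow out 1
  col 4: (1 - 1 borrow-in) - 0 → 0 - 0 = 0, borrow out 0
  col 5: (0 - 0 borrow-in) - 1 → borrow from next column: (0+2) - 1 = 1, borrow out 1
  col 6: (1 - 1 borrow-in) - 1 → borrow from next column: (0+2) - 1 = 1, borrow out 1
  col 7: (1 - 1 borrow-in) - 0 → 0 - 0 = 0, borrow out 0
  col 8: (0 - 0 borrow-in) - 0 → 0 - 0 = 0, borrow out 0
  col 9: (1 - 0 borrow-in) - 0 → 1 - 0 = 1, borrow out 0
  col 10: (1 - 0 borrow-in) - 1 → 1 - 1 = 0, borrow out 0
Reading bits MSB→LSB: 01001101101
Strip leading zeros: 1001101101
= 1001101101


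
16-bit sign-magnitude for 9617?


Sign bit: 0 (positive)
Magnitude: 9617 = 010010110010001
= 0010010110010001


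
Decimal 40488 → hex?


Divide by 16 repeatedly:
40488 ÷ 16 = 2530 remainder 8 (8)
2530 ÷ 16 = 158 remainder 2 (2)
158 ÷ 16 = 9 remainder 14 (E)
9 ÷ 16 = 0 remainder 9 (9)
Reading remainders bottom-up:
= 0x9E28


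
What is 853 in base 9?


Divide by 9 repeatedly:
853 ÷ 9 = 94 remainder 7
94 ÷ 9 = 10 remainder 4
10 ÷ 9 = 1 remainder 1
1 ÷ 9 = 0 remainder 1
Reading remainders bottom-up:
= 1147


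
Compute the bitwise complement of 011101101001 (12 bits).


Original: 011101101001
Invert all bits:
  bit 0: 0 → 1
  bit 1: 1 → 0
  bit 2: 1 → 0
  bit 3: 1 → 0
  bit 4: 0 → 1
  bit 5: 1 → 0
  bit 6: 1 → 0
  bit 7: 0 → 1
  bit 8: 1 → 0
  bit 9: 0 → 1
  bit 10: 0 → 1
  bit 11: 1 → 0
= 100010010110


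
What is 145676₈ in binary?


Each octal digit → 3 binary bits:
  1 = 001
  4 = 100
  5 = 101
  6 = 110
  7 = 111
  6 = 110
Concatenate: 001 100 101 110 111 110
= 001100101110111110


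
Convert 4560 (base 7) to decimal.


Positional values (base 7):
  0 × 7^0 = 0 × 1 = 0
  6 × 7^1 = 6 × 7 = 42
  5 × 7^2 = 5 × 49 = 245
  4 × 7^3 = 4 × 343 = 1372
Sum = 0 + 42 + 245 + 1372
= 1659


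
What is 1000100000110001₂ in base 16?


Group into 4-bit nibbles: 1000100000110001
  1000 = 8
  1000 = 8
  0011 = 3
  0001 = 1
= 0x8831


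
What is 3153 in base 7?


Divide by 7 repeatedly:
3153 ÷ 7 = 450 remainder 3
450 ÷ 7 = 64 remainder 2
64 ÷ 7 = 9 remainder 1
9 ÷ 7 = 1 remainder 2
1 ÷ 7 = 0 remainder 1
Reading remainders bottom-up:
= 12123


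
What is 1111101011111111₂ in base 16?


Group into 4-bit nibbles: 1111101011111111
  1111 = F
  1010 = A
  1111 = F
  1111 = F
= 0xFAFF


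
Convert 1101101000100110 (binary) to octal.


Group into 3-bit groups: 001101101000100110
  001 = 1
  101 = 5
  101 = 5
  000 = 0
  100 = 4
  110 = 6
= 0o155046


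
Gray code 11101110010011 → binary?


Gray code: 11101110010011
MSB stays the same: 1
Each subsequent bit = prev_binary XOR current_gray:
  B[1] = 1 XOR 1 = 0
  B[2] = 0 XOR 1 = 1
  B[3] = 1 XOR 0 = 1
  B[4] = 1 XOR 1 = 0
  B[5] = 0 XOR 1 = 1
  B[6] = 1 XOR 1 = 0
  B[7] = 0 XOR 0 = 0
  B[8] = 0 XOR 0 = 0
  B[9] = 0 XOR 1 = 1
  B[10] = 1 XOR 0 = 1
  B[11] = 1 XOR 0 = 1
  B[12] = 1 XOR 1 = 0
  B[13] = 0 XOR 1 = 1
= 10110100011101 (11549 decimal)


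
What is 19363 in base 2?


Divide by 2 repeatedly:
19363 ÷ 2 = 9681 remainder 1
9681 ÷ 2 = 4840 remainder 1
4840 ÷ 2 = 2420 remainder 0
2420 ÷ 2 = 1210 remainder 0
1210 ÷ 2 = 605 remainder 0
605 ÷ 2 = 302 remainder 1
302 ÷ 2 = 151 remainder 0
151 ÷ 2 = 75 remainder 1
75 ÷ 2 = 37 remainder 1
37 ÷ 2 = 18 remainder 1
18 ÷ 2 = 9 remainder 0
9 ÷ 2 = 4 remainder 1
4 ÷ 2 = 2 remainder 0
2 ÷ 2 = 1 remainder 0
1 ÷ 2 = 0 remainder 1
Reading remainders bottom-up:
= 100101110100011


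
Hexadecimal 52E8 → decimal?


Positional values:
Position 0: 8 × 16^0 = 8 × 1 = 8
Position 1: E × 16^1 = 14 × 16 = 224
Position 2: 2 × 16^2 = 2 × 256 = 512
Position 3: 5 × 16^3 = 5 × 4096 = 20480
Sum = 8 + 224 + 512 + 20480
= 21224


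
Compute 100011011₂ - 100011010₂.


Align and subtract column by column (LSB to MSB, borrowing when needed):
  100011011
- 100011010
  ---------
  col 0: (1 - 0 borrow-in) - 0 → 1 - 0 = 1, borrow out 0
  col 1: (1 - 0 borrow-in) - 1 → 1 - 1 = 0, borrow out 0
  col 2: (0 - 0 borrow-in) - 0 → 0 - 0 = 0, borrow out 0
  col 3: (1 - 0 borrow-in) - 1 → 1 - 1 = 0, borrow out 0
  col 4: (1 - 0 borrow-in) - 1 → 1 - 1 = 0, borrow out 0
  col 5: (0 - 0 borrow-in) - 0 → 0 - 0 = 0, borrow out 0
  col 6: (0 - 0 borrow-in) - 0 → 0 - 0 = 0, borrow out 0
  col 7: (0 - 0 borrow-in) - 0 → 0 - 0 = 0, borrow out 0
  col 8: (1 - 0 borrow-in) - 1 → 1 - 1 = 0, borrow out 0
Reading bits MSB→LSB: 000000001
Strip leading zeros: 1
= 1


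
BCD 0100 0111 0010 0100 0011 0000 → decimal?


Each 4-bit group → digit:
  0100 → 4
  0111 → 7
  0010 → 2
  0100 → 4
  0011 → 3
  0000 → 0
= 472430


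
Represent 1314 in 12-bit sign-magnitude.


Sign bit: 0 (positive)
Magnitude: 1314 = 10100100010
= 010100100010


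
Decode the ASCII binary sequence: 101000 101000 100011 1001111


Codes (binary): 101000 101000 100011 1001111
Per-code ASCII lookup:
  101000 = 40  (special character) → '('
  101000 = 40  (special character) → '('
  100011 = 35  (special character) → '#'
  1001111 = 79  (range 65-90: uppercase, 79 - 65 = 14) → 'O'
= '((#O'


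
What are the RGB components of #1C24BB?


Hex: #1C24BB
R = 1C₁₆ = 28
G = 24₁₆ = 36
B = BB₁₆ = 187
= RGB(28, 36, 187)


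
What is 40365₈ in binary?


Each octal digit → 3 binary bits:
  4 = 100
  0 = 000
  3 = 011
  6 = 110
  5 = 101
Concatenate: 100 000 011 110 101
= 100000011110101


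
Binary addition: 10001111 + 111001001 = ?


Align and add column by column (LSB to MSB, carry propagating):
  0010001111
+ 0111001001
  ----------
  col 0: 1 + 1 + 0 (carry in) = 2 → bit 0, carry out 1
  col 1: 1 + 0 + 1 (carry in) = 2 → bit 0, carry out 1
  col 2: 1 + 0 + 1 (carry in) = 2 → bit 0, carry out 1
  col 3: 1 + 1 + 1 (carry in) = 3 → bit 1, carry out 1
  col 4: 0 + 0 + 1 (carry in) = 1 → bit 1, carry out 0
  col 5: 0 + 0 + 0 (carry in) = 0 → bit 0, carry out 0
  col 6: 0 + 1 + 0 (carry in) = 1 → bit 1, carry out 0
  col 7: 1 + 1 + 0 (carry in) = 2 → bit 0, carry out 1
  col 8: 0 + 1 + 1 (carry in) = 2 → bit 0, carry out 1
  col 9: 0 + 0 + 1 (carry in) = 1 → bit 1, carry out 0
Reading bits MSB→LSB: 1001011000
Strip leading zeros: 1001011000
= 1001011000


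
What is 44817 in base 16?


Divide by 16 repeatedly:
44817 ÷ 16 = 2801 remainder 1 (1)
2801 ÷ 16 = 175 remainder 1 (1)
175 ÷ 16 = 10 remainder 15 (F)
10 ÷ 16 = 0 remainder 10 (A)
Reading remainders bottom-up:
= 0xAF11


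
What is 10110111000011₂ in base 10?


Positional values:
Bit 0: 1 × 2^0 = 1
Bit 1: 1 × 2^1 = 2
Bit 6: 1 × 2^6 = 64
Bit 7: 1 × 2^7 = 128
Bit 8: 1 × 2^8 = 256
Bit 10: 1 × 2^10 = 1024
Bit 11: 1 × 2^11 = 2048
Bit 13: 1 × 2^13 = 8192
Sum = 1 + 2 + 64 + 128 + 256 + 1024 + 2048 + 8192
= 11715


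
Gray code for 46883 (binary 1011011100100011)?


Binary: 1011011100100011
Gray code: G = B XOR (B >> 1)
B >> 1 = 0101101110010001
1011011100100011 XOR 0101101110010001:
  1 XOR 0 = 1
  0 XOR 1 = 1
  1 XOR 0 = 1
  1 XOR 1 = 0
  0 XOR 1 = 1
  1 XOR 0 = 1
  1 XOR 1 = 0
  1 XOR 1 = 0
  0 XOR 1 = 1
  0 XOR 0 = 0
  1 XOR 0 = 1
  0 XOR 1 = 1
  0 XOR 0 = 0
  0 XOR 0 = 0
  1 XOR 0 = 1
  1 XOR 1 = 0
= 1110110010110010


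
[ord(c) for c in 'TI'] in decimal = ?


String: 'TI'  (2 characters)
Per-character ASCII lookup:
  'T': uppercase starts at 65: 'T' = 65 + 19 = 84
  'I': uppercase starts at 65: 'I' = 65 + 8 = 73
= 84 73


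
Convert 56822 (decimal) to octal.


Divide by 8 repeatedly:
56822 ÷ 8 = 7102 remainder 6
7102 ÷ 8 = 887 remainder 6
887 ÷ 8 = 110 remainder 7
110 ÷ 8 = 13 remainder 6
13 ÷ 8 = 1 remainder 5
1 ÷ 8 = 0 remainder 1
Reading remainders bottom-up:
= 0o156766


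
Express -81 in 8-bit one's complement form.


Original: 01010001
Invert all bits:
  bit 0: 0 → 1
  bit 1: 1 → 0
  bit 2: 0 → 1
  bit 3: 1 → 0
  bit 4: 0 → 1
  bit 5: 0 → 1
  bit 6: 0 → 1
  bit 7: 1 → 0
= 10101110


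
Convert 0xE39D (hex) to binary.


Each hex digit → 4 binary bits:
  E = 1110
  3 = 0011
  9 = 1001
  D = 1101
Concatenate: 1110 0011 1001 1101
= 1110001110011101


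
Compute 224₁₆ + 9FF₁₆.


Align and add column by column (LSB to MSB, each column mod 16 with carry):
  0224
+ 09FF
  ----
  col 0: 4(4) + F(15) + 0 (carry in) = 19 → 3(3), carry out 1
  col 1: 2(2) + F(15) + 1 (carry in) = 18 → 2(2), carry out 1
  col 2: 2(2) + 9(9) + 1 (carry in) = 12 → C(12), carry out 0
  col 3: 0(0) + 0(0) + 0 (carry in) = 0 → 0(0), carry out 0
Reading digits MSB→LSB: 0C23
Strip leading zeros: C23
= 0xC23


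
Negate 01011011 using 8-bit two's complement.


Original: 01011011
Step 1 - Invert all bits: 10100100
Step 2 - Add 1: 10100100 + 1
= 10100101 (represents -91)


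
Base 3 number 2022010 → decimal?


Positional values (base 3):
  0 × 3^0 = 0 × 1 = 0
  1 × 3^1 = 1 × 3 = 3
  0 × 3^2 = 0 × 9 = 0
  2 × 3^3 = 2 × 27 = 54
  2 × 3^4 = 2 × 81 = 162
  0 × 3^5 = 0 × 243 = 0
  2 × 3^6 = 2 × 729 = 1458
Sum = 0 + 3 + 0 + 54 + 162 + 0 + 1458
= 1677


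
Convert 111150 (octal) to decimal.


Positional values:
Position 0: 0 × 8^0 = 0
Position 1: 5 × 8^1 = 40
Position 2: 1 × 8^2 = 64
Position 3: 1 × 8^3 = 512
Position 4: 1 × 8^4 = 4096
Position 5: 1 × 8^5 = 32768
Sum = 0 + 40 + 64 + 512 + 4096 + 32768
= 37480


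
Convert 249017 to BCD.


Each digit → 4-bit binary:
  2 → 0010
  4 → 0100
  9 → 1001
  0 → 0000
  1 → 0001
  7 → 0111
= 0010 0100 1001 0000 0001 0111


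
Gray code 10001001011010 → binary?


Gray code: 10001001011010
MSB stays the same: 1
Each subsequent bit = prev_binary XOR current_gray:
  B[1] = 1 XOR 0 = 1
  B[2] = 1 XOR 0 = 1
  B[3] = 1 XOR 0 = 1
  B[4] = 1 XOR 1 = 0
  B[5] = 0 XOR 0 = 0
  B[6] = 0 XOR 0 = 0
  B[7] = 0 XOR 1 = 1
  B[8] = 1 XOR 0 = 1
  B[9] = 1 XOR 1 = 0
  B[10] = 0 XOR 1 = 1
  B[11] = 1 XOR 0 = 1
  B[12] = 1 XOR 1 = 0
  B[13] = 0 XOR 0 = 0
= 11110001101100 (15468 decimal)


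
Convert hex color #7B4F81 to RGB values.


Hex: #7B4F81
R = 7B₁₆ = 123
G = 4F₁₆ = 79
B = 81₁₆ = 129
= RGB(123, 79, 129)


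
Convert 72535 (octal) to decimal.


Positional values:
Position 0: 5 × 8^0 = 5
Position 1: 3 × 8^1 = 24
Position 2: 5 × 8^2 = 320
Position 3: 2 × 8^3 = 1024
Position 4: 7 × 8^4 = 28672
Sum = 5 + 24 + 320 + 1024 + 28672
= 30045


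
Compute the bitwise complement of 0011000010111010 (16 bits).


Original: 0011000010111010
Invert all bits:
  bit 0: 0 → 1
  bit 1: 0 → 1
  bit 2: 1 → 0
  bit 3: 1 → 0
  bit 4: 0 → 1
  bit 5: 0 → 1
  bit 6: 0 → 1
  bit 7: 0 → 1
  bit 8: 1 → 0
  bit 9: 0 → 1
  bit 10: 1 → 0
  bit 11: 1 → 0
  bit 12: 1 → 0
  bit 13: 0 → 1
  bit 14: 1 → 0
  bit 15: 0 → 1
= 1100111101000101


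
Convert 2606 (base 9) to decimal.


Positional values (base 9):
  6 × 9^0 = 6 × 1 = 6
  0 × 9^1 = 0 × 9 = 0
  6 × 9^2 = 6 × 81 = 486
  2 × 9^3 = 2 × 729 = 1458
Sum = 6 + 0 + 486 + 1458
= 1950


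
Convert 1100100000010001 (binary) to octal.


Group into 3-bit groups: 001100100000010001
  001 = 1
  100 = 4
  100 = 4
  000 = 0
  010 = 2
  001 = 1
= 0o144021


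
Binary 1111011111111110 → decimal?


Positional values:
Bit 1: 1 × 2^1 = 2
Bit 2: 1 × 2^2 = 4
Bit 3: 1 × 2^3 = 8
Bit 4: 1 × 2^4 = 16
Bit 5: 1 × 2^5 = 32
Bit 6: 1 × 2^6 = 64
Bit 7: 1 × 2^7 = 128
Bit 8: 1 × 2^8 = 256
Bit 9: 1 × 2^9 = 512
Bit 10: 1 × 2^10 = 1024
Bit 12: 1 × 2^12 = 4096
Bit 13: 1 × 2^13 = 8192
Bit 14: 1 × 2^14 = 16384
Bit 15: 1 × 2^15 = 32768
Sum = 2 + 4 + 8 + 16 + 32 + 64 + 128 + 256 + 512 + 1024 + 4096 + 8192 + 16384 + 32768
= 63486


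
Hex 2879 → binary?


Each hex digit → 4 binary bits:
  2 = 0010
  8 = 1000
  7 = 0111
  9 = 1001
Concatenate: 0010 1000 0111 1001
= 0010100001111001


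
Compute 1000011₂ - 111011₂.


Align and subtract column by column (LSB to MSB, borrowing when needed):
  1000011
- 0111011
  -------
  col 0: (1 - 0 borrow-in) - 1 → 1 - 1 = 0, borrow out 0
  col 1: (1 - 0 borrow-in) - 1 → 1 - 1 = 0, borrow out 0
  col 2: (0 - 0 borrow-in) - 0 → 0 - 0 = 0, borrow out 0
  col 3: (0 - 0 borrow-in) - 1 → borrow from next column: (0+2) - 1 = 1, borrow out 1
  col 4: (0 - 1 borrow-in) - 1 → borrow from next column: (-1+2) - 1 = 0, borrow out 1
  col 5: (0 - 1 borrow-in) - 1 → borrow from next column: (-1+2) - 1 = 0, borrow out 1
  col 6: (1 - 1 borrow-in) - 0 → 0 - 0 = 0, borrow out 0
Reading bits MSB→LSB: 0001000
Strip leading zeros: 1000
= 1000


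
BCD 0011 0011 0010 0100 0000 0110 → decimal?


Each 4-bit group → digit:
  0011 → 3
  0011 → 3
  0010 → 2
  0100 → 4
  0000 → 0
  0110 → 6
= 332406


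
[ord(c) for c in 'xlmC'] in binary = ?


String: 'xlmC'  (4 characters)
Per-character ASCII lookup:
  'x': lowercase starts at 97: 'x' = 97 + 23 = 120 → 1111000
  'l': lowercase starts at 97: 'l' = 97 + 11 = 108 → 1101100
  'm': lowercase starts at 97: 'm' = 97 + 12 = 109 → 1101101
  'C': uppercase starts at 65: 'C' = 65 + 2 = 67 → 1000011
= 1111000 1101100 1101101 1000011


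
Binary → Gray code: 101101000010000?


Binary: 101101000010000
Gray code: G = B XOR (B >> 1)
B >> 1 = 010110100001000
101101000010000 XOR 010110100001000:
  1 XOR 0 = 1
  0 XOR 1 = 1
  1 XOR 0 = 1
  1 XOR 1 = 0
  0 XOR 1 = 1
  1 XOR 0 = 1
  0 XOR 1 = 1
  0 XOR 0 = 0
  0 XOR 0 = 0
  0 XOR 0 = 0
  1 XOR 0 = 1
  0 XOR 1 = 1
  0 XOR 0 = 0
  0 XOR 0 = 0
  0 XOR 0 = 0
= 111011100011000


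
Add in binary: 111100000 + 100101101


Align and add column by column (LSB to MSB, carry propagating):
  0111100000
+ 0100101101
  ----------
  col 0: 0 + 1 + 0 (carry in) = 1 → bit 1, carry out 0
  col 1: 0 + 0 + 0 (carry in) = 0 → bit 0, carry out 0
  col 2: 0 + 1 + 0 (carry in) = 1 → bit 1, carry out 0
  col 3: 0 + 1 + 0 (carry in) = 1 → bit 1, carry out 0
  col 4: 0 + 0 + 0 (carry in) = 0 → bit 0, carry out 0
  col 5: 1 + 1 + 0 (carry in) = 2 → bit 0, carry out 1
  col 6: 1 + 0 + 1 (carry in) = 2 → bit 0, carry out 1
  col 7: 1 + 0 + 1 (carry in) = 2 → bit 0, carry out 1
  col 8: 1 + 1 + 1 (carry in) = 3 → bit 1, carry out 1
  col 9: 0 + 0 + 1 (carry in) = 1 → bit 1, carry out 0
Reading bits MSB→LSB: 1100001101
Strip leading zeros: 1100001101
= 1100001101
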